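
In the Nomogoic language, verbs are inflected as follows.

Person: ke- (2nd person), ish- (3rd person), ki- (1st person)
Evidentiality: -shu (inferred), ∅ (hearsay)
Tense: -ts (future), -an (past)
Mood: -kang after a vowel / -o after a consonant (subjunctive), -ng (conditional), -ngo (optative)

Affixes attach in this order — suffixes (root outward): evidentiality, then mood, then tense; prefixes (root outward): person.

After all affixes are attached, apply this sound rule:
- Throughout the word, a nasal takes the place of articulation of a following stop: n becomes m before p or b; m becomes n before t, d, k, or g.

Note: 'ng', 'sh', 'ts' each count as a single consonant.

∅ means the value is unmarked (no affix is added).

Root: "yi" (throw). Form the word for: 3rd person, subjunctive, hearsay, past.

evidentiality = hearsay: zero marking, form stays yi.
Attach mood subjunctive -kang (after vowel 'i') → yikang.
Attach tense past -an → yikangan.
Attach person 3rd person ish- → ishyikangan.
Nasal assimilation: no change.

ishyikangan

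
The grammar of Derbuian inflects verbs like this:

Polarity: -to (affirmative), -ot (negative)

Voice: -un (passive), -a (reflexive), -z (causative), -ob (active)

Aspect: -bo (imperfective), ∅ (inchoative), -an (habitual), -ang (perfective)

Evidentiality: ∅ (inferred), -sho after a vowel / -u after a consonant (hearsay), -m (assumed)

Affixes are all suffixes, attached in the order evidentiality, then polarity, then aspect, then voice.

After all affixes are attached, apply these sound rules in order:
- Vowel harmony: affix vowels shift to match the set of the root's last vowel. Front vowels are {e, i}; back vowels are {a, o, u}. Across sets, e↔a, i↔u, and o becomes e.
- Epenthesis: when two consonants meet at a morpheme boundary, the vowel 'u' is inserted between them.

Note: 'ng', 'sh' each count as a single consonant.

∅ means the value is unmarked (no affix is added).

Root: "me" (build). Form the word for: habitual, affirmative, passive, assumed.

memuteenin

Attach evidentiality assumed -m → mem.
Attach polarity affirmative -to → memto.
Attach aspect habitual -an → memtoan.
Attach voice passive -un → memtoanun.
Apply vowel harmony: memtoanun → memteenin.
Apply epenthesis: memteenin → memuteenin.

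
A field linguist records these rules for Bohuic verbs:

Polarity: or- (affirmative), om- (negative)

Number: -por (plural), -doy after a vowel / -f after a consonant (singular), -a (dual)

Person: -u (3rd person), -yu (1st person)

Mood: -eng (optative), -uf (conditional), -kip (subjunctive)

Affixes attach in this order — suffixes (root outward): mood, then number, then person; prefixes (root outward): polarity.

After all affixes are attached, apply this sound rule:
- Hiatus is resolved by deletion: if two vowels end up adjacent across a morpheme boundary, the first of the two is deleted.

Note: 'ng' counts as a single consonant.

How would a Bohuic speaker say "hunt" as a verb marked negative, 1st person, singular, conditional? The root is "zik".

Attach polarity negative om- → omzik.
Attach mood conditional -uf → omzikuf.
Attach number singular -f (after consonant 'f') → omzikuff.
Attach person 1st person -yu → omzikuffyu.
Vowel deletion: no change.

omzikuffyu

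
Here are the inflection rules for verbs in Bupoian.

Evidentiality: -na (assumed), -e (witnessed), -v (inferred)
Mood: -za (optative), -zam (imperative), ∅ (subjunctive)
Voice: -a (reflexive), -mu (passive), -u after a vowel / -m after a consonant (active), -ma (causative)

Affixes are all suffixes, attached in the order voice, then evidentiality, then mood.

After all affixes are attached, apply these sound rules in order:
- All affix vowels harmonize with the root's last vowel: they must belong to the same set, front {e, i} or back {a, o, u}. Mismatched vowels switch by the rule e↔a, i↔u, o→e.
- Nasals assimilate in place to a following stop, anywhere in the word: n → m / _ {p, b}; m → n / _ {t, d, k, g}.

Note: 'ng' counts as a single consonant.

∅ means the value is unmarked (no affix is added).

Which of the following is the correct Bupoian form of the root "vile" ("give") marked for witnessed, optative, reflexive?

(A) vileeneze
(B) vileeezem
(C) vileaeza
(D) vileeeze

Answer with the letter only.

Attach voice reflexive -a → vilea.
Attach evidentiality witnessed -e → vileae.
Attach mood optative -za → vileaeza.
Apply vowel harmony: vileaeza → vileeeze.
Nasal assimilation: no change.
So the correct form is vileeeze, option (D).
(A) vileeneze is wrong: it uses assumed instead of witnessed for evidentiality.
(C) vileaeza is wrong: it fails to apply the sound rule(s).
(B) vileeezem is wrong: it uses imperative instead of optative for mood.

D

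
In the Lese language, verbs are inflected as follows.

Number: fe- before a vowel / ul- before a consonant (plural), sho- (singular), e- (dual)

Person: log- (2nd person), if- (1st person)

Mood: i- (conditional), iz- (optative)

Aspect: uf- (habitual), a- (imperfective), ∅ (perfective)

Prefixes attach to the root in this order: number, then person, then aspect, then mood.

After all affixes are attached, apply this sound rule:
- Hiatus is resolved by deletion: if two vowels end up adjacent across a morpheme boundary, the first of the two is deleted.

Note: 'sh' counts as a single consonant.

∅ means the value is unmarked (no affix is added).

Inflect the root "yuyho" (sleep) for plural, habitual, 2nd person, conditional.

uflogulyuyho

Attach number plural ul- (before consonant 'y') → ulyuyho.
Attach person 2nd person log- → logulyuyho.
Attach aspect habitual uf- → uflogulyuyho.
Attach mood conditional i- → iuflogulyuyho.
Apply vowel deletion: iuflogulyuyho → uflogulyuyho.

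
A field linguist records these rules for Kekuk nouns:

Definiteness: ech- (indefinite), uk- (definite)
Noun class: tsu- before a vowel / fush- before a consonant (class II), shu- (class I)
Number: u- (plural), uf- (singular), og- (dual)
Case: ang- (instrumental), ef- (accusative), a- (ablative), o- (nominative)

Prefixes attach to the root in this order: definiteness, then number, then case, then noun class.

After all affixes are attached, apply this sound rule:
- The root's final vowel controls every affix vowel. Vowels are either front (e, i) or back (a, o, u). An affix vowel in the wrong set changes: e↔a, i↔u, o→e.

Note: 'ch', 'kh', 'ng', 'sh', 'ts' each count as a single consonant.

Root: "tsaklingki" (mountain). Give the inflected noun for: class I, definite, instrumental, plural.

shiengiiktsaklingki

Attach definiteness definite uk- → uktsaklingki.
Attach number plural u- → uuktsaklingki.
Attach case instrumental ang- → anguuktsaklingki.
Attach noun class class I shu- → shuanguuktsaklingki.
Apply vowel harmony: shuanguuktsaklingki → shiengiiktsaklingki.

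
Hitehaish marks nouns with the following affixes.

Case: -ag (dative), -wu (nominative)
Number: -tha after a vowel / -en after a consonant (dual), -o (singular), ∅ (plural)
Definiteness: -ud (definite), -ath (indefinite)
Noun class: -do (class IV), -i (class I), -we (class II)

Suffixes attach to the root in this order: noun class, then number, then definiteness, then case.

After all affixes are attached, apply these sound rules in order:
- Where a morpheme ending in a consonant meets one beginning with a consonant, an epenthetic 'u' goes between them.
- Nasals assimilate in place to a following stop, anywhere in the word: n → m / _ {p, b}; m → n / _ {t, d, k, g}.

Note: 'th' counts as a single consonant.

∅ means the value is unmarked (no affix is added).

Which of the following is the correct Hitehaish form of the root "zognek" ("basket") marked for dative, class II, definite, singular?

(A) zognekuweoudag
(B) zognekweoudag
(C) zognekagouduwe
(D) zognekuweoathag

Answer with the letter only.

A

Attach noun class class II -we → zognekwe.
Attach number singular -o → zognekweo.
Attach definiteness definite -ud → zognekweoud.
Attach case dative -ag → zognekweoudag.
Apply epenthesis: zognekweoudag → zognekuweoudag.
Nasal assimilation: no change.
So the correct form is zognekuweoudag, option (A).
(D) zognekuweoathag is wrong: it uses indefinite instead of definite for definiteness.
(C) zognekagouduwe is wrong: it has the affixes in the wrong order.
(B) zognekweoudag is wrong: it fails to apply the sound rule(s).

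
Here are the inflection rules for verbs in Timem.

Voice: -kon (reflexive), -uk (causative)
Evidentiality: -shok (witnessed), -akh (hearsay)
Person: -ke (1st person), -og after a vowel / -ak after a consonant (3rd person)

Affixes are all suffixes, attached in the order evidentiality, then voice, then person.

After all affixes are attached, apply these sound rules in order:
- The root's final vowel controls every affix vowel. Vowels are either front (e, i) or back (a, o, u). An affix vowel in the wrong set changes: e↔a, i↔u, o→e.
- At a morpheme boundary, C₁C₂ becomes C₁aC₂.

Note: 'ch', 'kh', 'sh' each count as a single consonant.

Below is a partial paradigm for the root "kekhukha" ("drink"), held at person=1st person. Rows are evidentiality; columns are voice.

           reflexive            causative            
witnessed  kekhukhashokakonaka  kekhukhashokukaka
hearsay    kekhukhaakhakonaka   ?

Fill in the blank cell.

kekhukhaakhukaka

Attach evidentiality hearsay -akh → kekhukhaakh.
Attach voice causative -uk → kekhukhaakhuk.
Attach person 1st person -ke → kekhukhaakhukke.
Apply vowel harmony: kekhukhaakhukke → kekhukhaakhukka.
Apply epenthesis: kekhukhaakhukka → kekhukhaakhukaka.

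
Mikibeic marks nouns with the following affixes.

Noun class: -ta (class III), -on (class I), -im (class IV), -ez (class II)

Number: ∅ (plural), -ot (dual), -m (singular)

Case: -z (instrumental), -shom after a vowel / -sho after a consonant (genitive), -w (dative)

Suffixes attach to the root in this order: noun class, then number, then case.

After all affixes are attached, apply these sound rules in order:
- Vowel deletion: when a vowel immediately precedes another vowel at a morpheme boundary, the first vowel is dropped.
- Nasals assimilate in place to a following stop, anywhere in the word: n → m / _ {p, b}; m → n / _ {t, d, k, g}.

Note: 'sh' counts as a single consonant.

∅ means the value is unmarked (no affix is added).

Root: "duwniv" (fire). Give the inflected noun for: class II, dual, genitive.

Attach noun class class II -ez → duwnivez.
Attach number dual -ot → duwnivezot.
Attach case genitive -sho (after consonant 't') → duwnivezotsho.
Vowel deletion: no change.
Nasal assimilation: no change.

duwnivezotsho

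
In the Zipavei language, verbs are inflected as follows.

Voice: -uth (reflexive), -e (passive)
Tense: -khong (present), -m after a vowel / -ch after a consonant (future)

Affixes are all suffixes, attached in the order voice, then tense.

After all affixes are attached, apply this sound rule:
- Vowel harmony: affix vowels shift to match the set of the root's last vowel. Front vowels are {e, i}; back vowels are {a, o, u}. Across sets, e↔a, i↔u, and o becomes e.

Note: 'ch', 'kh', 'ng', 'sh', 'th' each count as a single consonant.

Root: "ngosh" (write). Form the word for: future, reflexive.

Attach voice reflexive -uth → ngoshuth.
Attach tense future -ch (after consonant 'th') → ngoshuthch.
Vowel harmony: no change.

ngoshuthch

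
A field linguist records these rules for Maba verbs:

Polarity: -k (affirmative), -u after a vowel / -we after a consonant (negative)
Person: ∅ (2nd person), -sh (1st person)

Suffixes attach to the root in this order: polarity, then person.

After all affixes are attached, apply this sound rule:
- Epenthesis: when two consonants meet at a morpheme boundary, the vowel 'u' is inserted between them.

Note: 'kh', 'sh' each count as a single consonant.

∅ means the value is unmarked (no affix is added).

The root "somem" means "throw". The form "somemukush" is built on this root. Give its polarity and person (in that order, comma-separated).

Segment: somem-k-sh.
polarity: -k → affirmative.
person: -sh → 1st person.

affirmative, 1st person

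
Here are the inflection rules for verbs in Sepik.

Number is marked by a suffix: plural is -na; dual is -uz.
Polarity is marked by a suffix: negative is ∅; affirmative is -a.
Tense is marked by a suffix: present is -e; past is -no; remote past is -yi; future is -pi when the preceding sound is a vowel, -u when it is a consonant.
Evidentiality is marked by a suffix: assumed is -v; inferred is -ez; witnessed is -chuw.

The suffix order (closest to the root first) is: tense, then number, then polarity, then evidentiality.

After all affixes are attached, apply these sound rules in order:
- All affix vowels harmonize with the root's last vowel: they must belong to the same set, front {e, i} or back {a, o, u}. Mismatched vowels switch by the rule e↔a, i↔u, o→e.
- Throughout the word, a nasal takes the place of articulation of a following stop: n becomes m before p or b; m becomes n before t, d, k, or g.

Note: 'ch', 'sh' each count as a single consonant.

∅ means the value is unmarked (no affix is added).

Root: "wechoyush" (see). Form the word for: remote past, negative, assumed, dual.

Attach tense remote past -yi → wechoyushyi.
Attach number dual -uz → wechoyushyiuz.
polarity = negative: zero marking, form stays wechoyushyiuz.
Attach evidentiality assumed -v → wechoyushyiuzv.
Apply vowel harmony: wechoyushyiuzv → wechoyushyuuzv.
Nasal assimilation: no change.

wechoyushyuuzv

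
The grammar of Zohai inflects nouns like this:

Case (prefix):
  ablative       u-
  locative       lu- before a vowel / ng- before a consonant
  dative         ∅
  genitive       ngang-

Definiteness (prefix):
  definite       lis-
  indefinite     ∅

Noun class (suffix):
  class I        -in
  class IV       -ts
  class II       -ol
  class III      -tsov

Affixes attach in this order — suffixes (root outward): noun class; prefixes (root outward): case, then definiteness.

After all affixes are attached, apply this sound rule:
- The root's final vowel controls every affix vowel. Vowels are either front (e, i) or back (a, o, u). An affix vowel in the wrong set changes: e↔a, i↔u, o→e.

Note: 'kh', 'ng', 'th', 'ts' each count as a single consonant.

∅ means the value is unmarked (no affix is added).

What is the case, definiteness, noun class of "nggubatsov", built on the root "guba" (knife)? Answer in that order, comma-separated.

Segment: ng-guba-tsov.
case: lu/ng- → locative.
definiteness: ∅ → indefinite.
noun class: -tsov → class III.

locative, indefinite, class III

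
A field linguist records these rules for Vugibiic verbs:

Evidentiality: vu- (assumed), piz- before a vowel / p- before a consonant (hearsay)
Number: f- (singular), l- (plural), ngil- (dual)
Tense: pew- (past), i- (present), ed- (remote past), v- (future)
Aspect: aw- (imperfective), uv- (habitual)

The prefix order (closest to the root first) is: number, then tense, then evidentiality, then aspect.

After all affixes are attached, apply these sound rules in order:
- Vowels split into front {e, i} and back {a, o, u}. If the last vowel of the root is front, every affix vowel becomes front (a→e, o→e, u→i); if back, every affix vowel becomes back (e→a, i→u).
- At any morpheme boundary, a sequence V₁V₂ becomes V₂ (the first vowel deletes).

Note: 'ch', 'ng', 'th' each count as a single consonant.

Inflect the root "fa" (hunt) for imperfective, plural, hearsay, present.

awpuzulfa

Attach number plural l- → lfa.
Attach tense present i- → ilfa.
Attach evidentiality hearsay piz- (before vowel 'i') → pizilfa.
Attach aspect imperfective aw- → awpizilfa.
Apply vowel harmony: awpizilfa → awpuzulfa.
Vowel deletion: no change.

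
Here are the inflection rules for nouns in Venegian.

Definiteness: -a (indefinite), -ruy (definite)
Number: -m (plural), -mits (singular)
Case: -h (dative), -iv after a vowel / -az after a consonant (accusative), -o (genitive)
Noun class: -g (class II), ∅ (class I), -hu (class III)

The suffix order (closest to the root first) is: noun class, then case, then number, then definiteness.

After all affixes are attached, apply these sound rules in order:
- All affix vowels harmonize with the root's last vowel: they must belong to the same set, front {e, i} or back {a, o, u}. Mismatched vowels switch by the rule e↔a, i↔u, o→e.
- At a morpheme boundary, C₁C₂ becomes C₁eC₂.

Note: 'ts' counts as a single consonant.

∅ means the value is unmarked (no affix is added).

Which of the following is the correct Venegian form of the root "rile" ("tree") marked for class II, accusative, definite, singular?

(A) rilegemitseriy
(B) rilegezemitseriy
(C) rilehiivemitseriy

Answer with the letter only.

Attach noun class class II -g → rileg.
Attach case accusative -az (after consonant 'g') → rilegaz.
Attach number singular -mits → rilegazmits.
Attach definiteness definite -ruy → rilegazmitsruy.
Apply vowel harmony: rilegazmitsruy → rilegezmitsriy.
Apply epenthesis: rilegezmitsriy → rilegezemitseriy.
So the correct form is rilegezemitseriy, option (B).
(C) rilehiivemitseriy is wrong: it uses class III instead of class II for noun class.
(A) rilegemitseriy is wrong: it uses genitive instead of accusative for case.

B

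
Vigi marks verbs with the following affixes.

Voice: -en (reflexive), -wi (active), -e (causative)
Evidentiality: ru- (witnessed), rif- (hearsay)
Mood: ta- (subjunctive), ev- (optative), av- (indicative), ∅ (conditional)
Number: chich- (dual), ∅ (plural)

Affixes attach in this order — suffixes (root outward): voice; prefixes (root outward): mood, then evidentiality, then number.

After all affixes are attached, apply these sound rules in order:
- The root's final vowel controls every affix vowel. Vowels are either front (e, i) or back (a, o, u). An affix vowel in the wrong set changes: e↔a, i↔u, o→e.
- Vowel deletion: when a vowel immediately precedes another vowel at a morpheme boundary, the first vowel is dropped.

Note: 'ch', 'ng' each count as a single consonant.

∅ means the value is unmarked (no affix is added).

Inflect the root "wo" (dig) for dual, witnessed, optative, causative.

Attach mood optative ev- → evwo.
Attach evidentiality witnessed ru- → ruevwo.
Attach voice causative -e → ruevwoe.
Attach number dual chich- → chichruevwoe.
Apply vowel harmony: chichruevwoe → chuchruavwoa.
Apply vowel deletion: chuchruavwoa → chuchravwa.

chuchravwa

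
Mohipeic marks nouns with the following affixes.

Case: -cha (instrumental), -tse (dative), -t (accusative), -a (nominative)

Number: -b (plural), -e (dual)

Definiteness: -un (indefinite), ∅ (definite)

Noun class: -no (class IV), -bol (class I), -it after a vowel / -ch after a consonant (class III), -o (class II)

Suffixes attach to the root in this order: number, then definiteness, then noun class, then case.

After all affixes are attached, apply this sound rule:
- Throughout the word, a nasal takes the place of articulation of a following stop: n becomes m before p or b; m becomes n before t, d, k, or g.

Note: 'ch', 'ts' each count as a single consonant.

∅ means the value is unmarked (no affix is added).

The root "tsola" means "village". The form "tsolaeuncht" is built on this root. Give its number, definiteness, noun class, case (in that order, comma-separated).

Segment: tsola-e-un-ch-t.
number: -e → dual.
definiteness: -un → indefinite.
noun class: -it/ch → class III.
case: -t → accusative.

dual, indefinite, class III, accusative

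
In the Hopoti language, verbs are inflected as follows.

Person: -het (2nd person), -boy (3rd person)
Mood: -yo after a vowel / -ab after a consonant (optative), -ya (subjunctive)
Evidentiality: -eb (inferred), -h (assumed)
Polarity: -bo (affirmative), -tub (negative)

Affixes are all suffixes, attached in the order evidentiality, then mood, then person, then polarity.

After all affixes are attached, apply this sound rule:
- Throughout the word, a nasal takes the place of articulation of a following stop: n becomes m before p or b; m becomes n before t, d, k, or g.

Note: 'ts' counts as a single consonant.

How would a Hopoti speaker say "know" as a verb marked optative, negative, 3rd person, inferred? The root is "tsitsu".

tsitsuebabboytub

Attach evidentiality inferred -eb → tsitsueb.
Attach mood optative -ab (after consonant 'b') → tsitsuebab.
Attach person 3rd person -boy → tsitsuebabboy.
Attach polarity negative -tub → tsitsuebabboytub.
Nasal assimilation: no change.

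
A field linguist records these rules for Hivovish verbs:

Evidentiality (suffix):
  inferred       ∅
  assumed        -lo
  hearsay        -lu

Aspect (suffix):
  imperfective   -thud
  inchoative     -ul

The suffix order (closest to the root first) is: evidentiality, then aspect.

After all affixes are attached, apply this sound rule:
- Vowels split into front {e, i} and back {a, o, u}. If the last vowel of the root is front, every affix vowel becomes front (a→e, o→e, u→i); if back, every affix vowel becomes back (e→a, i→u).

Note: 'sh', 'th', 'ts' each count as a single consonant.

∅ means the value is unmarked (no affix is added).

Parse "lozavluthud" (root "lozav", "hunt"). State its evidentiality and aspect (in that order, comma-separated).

hearsay, imperfective

Segment: lozav-lu-thud.
evidentiality: -lu → hearsay.
aspect: -thud → imperfective.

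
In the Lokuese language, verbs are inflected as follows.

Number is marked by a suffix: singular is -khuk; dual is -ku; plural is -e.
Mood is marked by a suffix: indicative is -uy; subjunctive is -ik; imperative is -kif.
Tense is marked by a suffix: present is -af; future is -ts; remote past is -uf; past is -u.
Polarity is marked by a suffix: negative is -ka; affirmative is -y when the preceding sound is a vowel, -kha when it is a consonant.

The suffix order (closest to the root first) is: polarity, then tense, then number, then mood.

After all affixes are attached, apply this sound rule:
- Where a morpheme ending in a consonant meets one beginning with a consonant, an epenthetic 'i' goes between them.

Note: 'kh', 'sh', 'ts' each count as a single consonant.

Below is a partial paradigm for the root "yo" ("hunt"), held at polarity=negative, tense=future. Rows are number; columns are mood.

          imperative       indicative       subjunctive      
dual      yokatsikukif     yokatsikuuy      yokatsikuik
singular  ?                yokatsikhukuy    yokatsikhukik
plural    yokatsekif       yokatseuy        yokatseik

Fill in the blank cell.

yokatsikhukikif

Attach polarity negative -ka → yoka.
Attach tense future -ts → yokats.
Attach number singular -khuk → yokatskhuk.
Attach mood imperative -kif → yokatskhukkif.
Apply epenthesis: yokatskhukkif → yokatsikhukikif.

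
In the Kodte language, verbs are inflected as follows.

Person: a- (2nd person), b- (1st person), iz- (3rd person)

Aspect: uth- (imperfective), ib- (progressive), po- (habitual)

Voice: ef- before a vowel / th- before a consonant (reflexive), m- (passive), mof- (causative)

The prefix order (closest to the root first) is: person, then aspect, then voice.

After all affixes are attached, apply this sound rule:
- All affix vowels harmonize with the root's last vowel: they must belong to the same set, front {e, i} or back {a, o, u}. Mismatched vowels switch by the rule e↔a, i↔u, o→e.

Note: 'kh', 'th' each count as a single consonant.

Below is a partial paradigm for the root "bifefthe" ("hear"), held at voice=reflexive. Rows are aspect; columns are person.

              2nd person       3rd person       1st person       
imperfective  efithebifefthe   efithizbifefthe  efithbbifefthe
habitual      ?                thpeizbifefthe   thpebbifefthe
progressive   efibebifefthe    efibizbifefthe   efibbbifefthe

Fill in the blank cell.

Attach person 2nd person a- → abifefthe.
Attach aspect habitual po- → poabifefthe.
Attach voice reflexive th- (before consonant 'p') → thpoabifefthe.
Apply vowel harmony: thpoabifefthe → thpeebifefthe.

thpeebifefthe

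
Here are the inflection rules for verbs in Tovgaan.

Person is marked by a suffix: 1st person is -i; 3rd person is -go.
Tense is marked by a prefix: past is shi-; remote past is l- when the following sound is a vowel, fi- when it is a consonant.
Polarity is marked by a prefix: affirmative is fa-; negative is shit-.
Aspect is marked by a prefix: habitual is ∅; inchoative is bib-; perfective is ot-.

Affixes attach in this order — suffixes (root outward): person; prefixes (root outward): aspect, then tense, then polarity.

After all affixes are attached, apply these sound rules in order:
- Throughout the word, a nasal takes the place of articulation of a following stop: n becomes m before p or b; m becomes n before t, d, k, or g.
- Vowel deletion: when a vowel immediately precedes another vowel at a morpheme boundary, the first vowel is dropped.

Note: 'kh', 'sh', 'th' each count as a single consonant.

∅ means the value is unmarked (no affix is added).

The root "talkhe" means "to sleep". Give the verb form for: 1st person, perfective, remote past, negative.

Attach person 1st person -i → talkhei.
Attach aspect perfective ot- → ottalkhei.
Attach tense remote past l- (before vowel 'o') → lottalkhei.
Attach polarity negative shit- → shitlottalkhei.
Nasal assimilation: no change.
Apply vowel deletion: shitlottalkhei → shitlottalkhi.

shitlottalkhi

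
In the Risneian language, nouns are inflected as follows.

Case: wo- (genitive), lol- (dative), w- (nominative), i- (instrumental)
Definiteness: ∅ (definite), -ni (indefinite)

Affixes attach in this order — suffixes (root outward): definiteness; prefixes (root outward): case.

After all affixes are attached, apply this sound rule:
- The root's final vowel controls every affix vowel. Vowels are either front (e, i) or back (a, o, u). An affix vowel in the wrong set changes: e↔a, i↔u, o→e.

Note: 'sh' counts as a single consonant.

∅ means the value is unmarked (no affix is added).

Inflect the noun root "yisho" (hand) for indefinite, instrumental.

uyishonu

Attach case instrumental i- → iyisho.
Attach definiteness indefinite -ni → iyishoni.
Apply vowel harmony: iyishoni → uyishonu.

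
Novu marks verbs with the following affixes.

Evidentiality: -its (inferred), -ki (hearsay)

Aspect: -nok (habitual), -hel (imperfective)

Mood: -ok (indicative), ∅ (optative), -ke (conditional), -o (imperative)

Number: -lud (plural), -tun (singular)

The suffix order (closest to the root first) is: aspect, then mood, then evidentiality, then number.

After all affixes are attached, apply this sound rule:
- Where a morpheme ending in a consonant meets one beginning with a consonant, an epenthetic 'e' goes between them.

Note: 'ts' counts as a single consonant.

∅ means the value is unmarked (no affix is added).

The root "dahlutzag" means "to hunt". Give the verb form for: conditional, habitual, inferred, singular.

dahlutzagenokekeitsetun

Attach aspect habitual -nok → dahlutzagnok.
Attach mood conditional -ke → dahlutzagnokke.
Attach evidentiality inferred -its → dahlutzagnokkeits.
Attach number singular -tun → dahlutzagnokkeitstun.
Apply epenthesis: dahlutzagnokkeitstun → dahlutzagenokekeitsetun.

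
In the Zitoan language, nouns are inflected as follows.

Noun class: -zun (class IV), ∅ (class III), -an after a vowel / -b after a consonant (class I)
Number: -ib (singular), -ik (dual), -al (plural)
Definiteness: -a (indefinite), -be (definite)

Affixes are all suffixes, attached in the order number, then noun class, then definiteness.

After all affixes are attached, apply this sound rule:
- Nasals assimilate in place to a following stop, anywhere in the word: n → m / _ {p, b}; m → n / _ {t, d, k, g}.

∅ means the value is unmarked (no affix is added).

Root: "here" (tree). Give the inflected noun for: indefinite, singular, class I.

Attach number singular -ib → hereib.
Attach noun class class I -b (after consonant 'b') → hereibb.
Attach definiteness indefinite -a → hereibba.
Nasal assimilation: no change.

hereibba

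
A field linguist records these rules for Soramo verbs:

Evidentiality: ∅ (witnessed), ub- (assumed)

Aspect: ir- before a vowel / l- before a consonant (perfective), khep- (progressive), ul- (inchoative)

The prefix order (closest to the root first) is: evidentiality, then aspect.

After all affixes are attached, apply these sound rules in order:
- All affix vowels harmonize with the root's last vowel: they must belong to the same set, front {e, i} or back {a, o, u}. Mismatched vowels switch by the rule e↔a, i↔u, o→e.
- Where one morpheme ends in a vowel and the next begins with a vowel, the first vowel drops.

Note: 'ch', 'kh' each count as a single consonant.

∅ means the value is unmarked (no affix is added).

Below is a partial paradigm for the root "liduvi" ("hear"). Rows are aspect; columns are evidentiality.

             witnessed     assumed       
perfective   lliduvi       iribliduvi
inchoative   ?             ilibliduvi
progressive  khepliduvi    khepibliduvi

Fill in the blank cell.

illiduvi

evidentiality = witnessed: zero marking, form stays liduvi.
Attach aspect inchoative ul- → ulliduvi.
Apply vowel harmony: ulliduvi → illiduvi.
Vowel deletion: no change.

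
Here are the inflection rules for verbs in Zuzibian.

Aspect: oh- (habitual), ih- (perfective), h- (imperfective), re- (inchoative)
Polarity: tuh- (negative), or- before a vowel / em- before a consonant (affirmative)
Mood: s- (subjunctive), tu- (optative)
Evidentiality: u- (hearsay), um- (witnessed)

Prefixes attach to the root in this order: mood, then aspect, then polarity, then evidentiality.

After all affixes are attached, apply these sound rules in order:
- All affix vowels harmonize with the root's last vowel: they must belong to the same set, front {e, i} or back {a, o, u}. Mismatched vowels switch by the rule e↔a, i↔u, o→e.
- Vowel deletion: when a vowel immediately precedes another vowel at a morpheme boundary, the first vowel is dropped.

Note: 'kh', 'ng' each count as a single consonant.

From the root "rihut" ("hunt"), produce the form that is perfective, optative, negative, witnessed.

umtuhuhturihut

Attach mood optative tu- → turihut.
Attach aspect perfective ih- → ihturihut.
Attach polarity negative tuh- → tuhihturihut.
Attach evidentiality witnessed um- → umtuhihturihut.
Apply vowel harmony: umtuhihturihut → umtuhuhturihut.
Vowel deletion: no change.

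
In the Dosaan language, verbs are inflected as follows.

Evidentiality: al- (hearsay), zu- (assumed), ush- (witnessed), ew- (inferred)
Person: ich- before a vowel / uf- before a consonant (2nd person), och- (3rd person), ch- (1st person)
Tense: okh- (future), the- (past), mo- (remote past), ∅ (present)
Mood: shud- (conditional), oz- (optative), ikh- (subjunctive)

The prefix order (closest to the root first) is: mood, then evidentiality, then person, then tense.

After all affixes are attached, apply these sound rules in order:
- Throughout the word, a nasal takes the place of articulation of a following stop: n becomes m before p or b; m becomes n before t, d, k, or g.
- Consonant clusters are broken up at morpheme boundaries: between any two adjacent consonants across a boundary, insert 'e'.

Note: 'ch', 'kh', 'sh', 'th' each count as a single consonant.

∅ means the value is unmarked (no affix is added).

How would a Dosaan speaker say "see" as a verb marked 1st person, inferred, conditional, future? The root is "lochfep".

okhecheweshudelochfep

Attach mood conditional shud- → shudlochfep.
Attach evidentiality inferred ew- → ewshudlochfep.
Attach person 1st person ch- → chewshudlochfep.
Attach tense future okh- → okhchewshudlochfep.
Nasal assimilation: no change.
Apply epenthesis: okhchewshudlochfep → okhecheweshudelochfep.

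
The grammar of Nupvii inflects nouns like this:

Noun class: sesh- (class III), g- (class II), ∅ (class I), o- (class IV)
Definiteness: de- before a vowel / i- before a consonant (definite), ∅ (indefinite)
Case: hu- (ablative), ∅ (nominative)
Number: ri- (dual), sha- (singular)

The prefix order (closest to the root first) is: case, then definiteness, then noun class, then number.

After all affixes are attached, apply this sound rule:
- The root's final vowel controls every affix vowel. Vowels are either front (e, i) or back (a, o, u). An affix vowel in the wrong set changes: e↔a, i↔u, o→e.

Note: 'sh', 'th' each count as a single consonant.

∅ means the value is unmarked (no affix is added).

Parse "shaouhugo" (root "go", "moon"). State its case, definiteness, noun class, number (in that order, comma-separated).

Segment: sha-o-i-hu-go.
case: hu- → ablative.
definiteness: de/i- → definite.
noun class: o- → class IV.
number: sha- → singular.

ablative, definite, class IV, singular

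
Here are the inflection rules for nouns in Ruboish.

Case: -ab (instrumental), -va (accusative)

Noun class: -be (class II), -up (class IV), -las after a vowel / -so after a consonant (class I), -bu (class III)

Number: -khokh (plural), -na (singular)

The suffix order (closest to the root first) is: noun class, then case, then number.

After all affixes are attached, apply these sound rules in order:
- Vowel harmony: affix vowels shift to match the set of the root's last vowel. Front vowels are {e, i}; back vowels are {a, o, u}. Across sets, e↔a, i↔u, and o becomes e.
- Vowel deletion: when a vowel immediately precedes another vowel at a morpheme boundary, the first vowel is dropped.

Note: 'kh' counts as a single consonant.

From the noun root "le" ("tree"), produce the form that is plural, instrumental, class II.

Attach noun class class II -be → lebe.
Attach case instrumental -ab → lebeab.
Attach number plural -khokh → lebeabkhokh.
Apply vowel harmony: lebeabkhokh → lebeebkhekh.
Apply vowel deletion: lebeebkhekh → lebebkhekh.

lebebkhekh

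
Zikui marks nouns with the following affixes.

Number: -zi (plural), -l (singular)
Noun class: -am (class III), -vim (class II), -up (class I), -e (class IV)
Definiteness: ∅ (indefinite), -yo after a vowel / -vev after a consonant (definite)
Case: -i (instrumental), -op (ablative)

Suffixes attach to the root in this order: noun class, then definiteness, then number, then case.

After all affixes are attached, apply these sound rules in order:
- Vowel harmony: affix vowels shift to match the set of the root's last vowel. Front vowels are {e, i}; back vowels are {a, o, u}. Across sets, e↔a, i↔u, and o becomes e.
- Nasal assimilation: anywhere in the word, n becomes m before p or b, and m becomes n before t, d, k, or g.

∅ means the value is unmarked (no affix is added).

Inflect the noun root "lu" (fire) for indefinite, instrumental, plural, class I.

luupzuu

Attach noun class class I -up → luup.
definiteness = indefinite: zero marking, form stays luup.
Attach number plural -zi → luupzi.
Attach case instrumental -i → luupzii.
Apply vowel harmony: luupzii → luupzuu.
Nasal assimilation: no change.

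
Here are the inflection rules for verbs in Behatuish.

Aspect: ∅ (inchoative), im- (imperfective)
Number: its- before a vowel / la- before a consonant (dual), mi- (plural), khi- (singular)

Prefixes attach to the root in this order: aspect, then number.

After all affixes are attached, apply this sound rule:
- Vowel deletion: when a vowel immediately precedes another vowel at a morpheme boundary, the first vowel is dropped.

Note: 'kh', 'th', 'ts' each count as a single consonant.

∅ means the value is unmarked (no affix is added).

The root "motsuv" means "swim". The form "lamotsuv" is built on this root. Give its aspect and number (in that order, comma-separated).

inchoative, dual

Segment: la-motsuv.
aspect: ∅ → inchoative.
number: its/la- → dual.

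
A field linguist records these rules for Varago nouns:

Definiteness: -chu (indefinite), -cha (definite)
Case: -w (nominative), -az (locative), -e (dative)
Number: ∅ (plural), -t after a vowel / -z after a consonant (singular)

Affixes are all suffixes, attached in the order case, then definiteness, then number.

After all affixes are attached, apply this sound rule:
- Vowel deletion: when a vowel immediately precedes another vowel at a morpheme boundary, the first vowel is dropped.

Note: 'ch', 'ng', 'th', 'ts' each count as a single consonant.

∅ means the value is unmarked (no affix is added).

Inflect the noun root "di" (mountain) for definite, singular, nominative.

diwchat

Attach case nominative -w → diw.
Attach definiteness definite -cha → diwcha.
Attach number singular -t (after vowel 'a') → diwchat.
Vowel deletion: no change.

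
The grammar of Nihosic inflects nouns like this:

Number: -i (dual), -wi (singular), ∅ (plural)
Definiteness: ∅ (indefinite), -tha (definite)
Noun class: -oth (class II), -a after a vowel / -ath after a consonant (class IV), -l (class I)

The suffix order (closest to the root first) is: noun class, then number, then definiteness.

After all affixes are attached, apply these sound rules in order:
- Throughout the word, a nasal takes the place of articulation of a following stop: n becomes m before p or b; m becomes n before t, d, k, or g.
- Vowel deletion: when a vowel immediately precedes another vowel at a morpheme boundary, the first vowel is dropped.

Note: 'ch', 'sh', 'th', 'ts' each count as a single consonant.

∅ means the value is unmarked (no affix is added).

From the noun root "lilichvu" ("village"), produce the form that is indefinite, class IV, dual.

lilichvi

Attach noun class class IV -a (after vowel 'u') → lilichvua.
Attach number dual -i → lilichvuai.
definiteness = indefinite: zero marking, form stays lilichvuai.
Nasal assimilation: no change.
Apply vowel deletion: lilichvuai → lilichvi.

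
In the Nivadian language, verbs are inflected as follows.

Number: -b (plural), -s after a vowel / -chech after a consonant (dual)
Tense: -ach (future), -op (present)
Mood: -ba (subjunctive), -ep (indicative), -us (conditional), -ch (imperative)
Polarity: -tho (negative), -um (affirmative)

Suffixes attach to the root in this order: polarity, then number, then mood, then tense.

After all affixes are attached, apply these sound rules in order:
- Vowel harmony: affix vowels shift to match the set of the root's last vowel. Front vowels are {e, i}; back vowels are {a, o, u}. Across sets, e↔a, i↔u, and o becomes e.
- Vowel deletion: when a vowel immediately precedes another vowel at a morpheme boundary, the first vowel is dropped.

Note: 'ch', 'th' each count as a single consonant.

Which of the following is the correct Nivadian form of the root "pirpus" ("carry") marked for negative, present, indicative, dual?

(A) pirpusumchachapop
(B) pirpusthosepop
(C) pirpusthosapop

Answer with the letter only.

C

Attach polarity negative -tho → pirpustho.
Attach number dual -s (after vowel 'o') → pirpusthos.
Attach mood indicative -ep → pirpusthosep.
Attach tense present -op → pirpusthosepop.
Apply vowel harmony: pirpusthosepop → pirpusthosapop.
Vowel deletion: no change.
So the correct form is pirpusthosapop, option (C).
(B) pirpusthosepop is wrong: it fails to apply the sound rule(s).
(A) pirpusumchachapop is wrong: it uses affirmative instead of negative for polarity.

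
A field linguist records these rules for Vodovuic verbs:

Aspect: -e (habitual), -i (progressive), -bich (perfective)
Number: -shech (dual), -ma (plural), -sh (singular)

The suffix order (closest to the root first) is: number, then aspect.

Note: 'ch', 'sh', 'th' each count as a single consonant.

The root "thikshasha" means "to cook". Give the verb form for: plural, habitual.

thikshashamae

Attach number plural -ma → thikshashama.
Attach aspect habitual -e → thikshashamae.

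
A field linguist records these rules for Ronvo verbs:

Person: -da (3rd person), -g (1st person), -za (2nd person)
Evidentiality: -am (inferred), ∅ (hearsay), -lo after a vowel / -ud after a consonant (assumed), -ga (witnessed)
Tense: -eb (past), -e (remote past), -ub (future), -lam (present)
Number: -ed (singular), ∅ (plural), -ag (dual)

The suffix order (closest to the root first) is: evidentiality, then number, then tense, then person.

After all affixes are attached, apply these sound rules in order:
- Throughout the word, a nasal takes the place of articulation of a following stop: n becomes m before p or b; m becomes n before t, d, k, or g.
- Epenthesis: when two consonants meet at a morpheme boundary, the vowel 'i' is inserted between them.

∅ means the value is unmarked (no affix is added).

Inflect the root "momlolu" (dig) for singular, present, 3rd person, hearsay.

evidentiality = hearsay: zero marking, form stays momlolu.
Attach number singular -ed → momlolued.
Attach tense present -lam → momloluedlam.
Attach person 3rd person -da → momloluedlamda.
Apply nasal assimilation: momloluedlamda → momloluedlanda.
Apply epenthesis: momloluedlanda → momloluedilanida.

momloluedilanida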